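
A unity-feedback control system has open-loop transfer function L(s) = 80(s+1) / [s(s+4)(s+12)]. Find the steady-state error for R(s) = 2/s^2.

One free integrator in L(s): this is a type 1 system.
K_v = lim_{s→0} s·L(s) = 80·1 / (4·12) = 5/3.
e_ss = 2/K_v = 2/(5/3) = 1.2.

1.2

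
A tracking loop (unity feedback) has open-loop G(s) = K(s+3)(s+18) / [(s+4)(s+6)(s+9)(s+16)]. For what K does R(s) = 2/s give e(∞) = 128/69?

No free integrators in G(s): this is a type 0 system.
K_p = lim_{s→0} G(s) = K·3·18 / (4·6·9·16) = (1/64)·K.
e_ss = 2/(1 + K_p) = 128/69 ⇒ 1 + (1/64)·K = 69/64 ⇒ K = 5.

5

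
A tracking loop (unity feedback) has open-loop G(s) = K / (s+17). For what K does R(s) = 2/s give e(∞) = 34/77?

60

The open loop has no poles at the origin → type 0 system.
K_p = lim_{s→0} G(s) = K / (17) = (1/17)·K.
e_ss = 2/(1 + K_p) = 34/77 ⇒ 1 + (1/17)·K = 77/17 ⇒ K = 60.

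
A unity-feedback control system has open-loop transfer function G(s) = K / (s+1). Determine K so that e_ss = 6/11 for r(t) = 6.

10

System type = 0 (no poles at s=0).
K_p = lim_{s→0} G(s) = K / (1) = 1·K.
e_ss = 6/(1 + K_p) = 6/11 ⇒ 1 + 1·K = 11 ⇒ K = 10.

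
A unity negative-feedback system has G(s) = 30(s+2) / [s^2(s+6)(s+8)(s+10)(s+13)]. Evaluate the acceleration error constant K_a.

1/104

Two free integrators in G(s): this is a type 2 system.
K_a = lim_{s→0} s^2·G(s) = 30·2 / (6·8·10·13) = 1/104.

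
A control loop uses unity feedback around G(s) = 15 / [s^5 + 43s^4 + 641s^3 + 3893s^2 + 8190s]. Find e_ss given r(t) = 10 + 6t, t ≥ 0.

Factoring s from the denominator leaves a polynomial with constant term 8190, so the system is type 1. By superposition:
  • 10: tracked with zero error.
  • 6t: e_ss = 6/K_v with K_v=1/546 → 3276.
Total e_ss = 3276.

3276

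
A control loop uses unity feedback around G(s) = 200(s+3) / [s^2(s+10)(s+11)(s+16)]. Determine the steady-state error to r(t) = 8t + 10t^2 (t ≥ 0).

The open loop has two poles at the origin → type 2 system. Taking each input component in turn:
  • 8t: tracked with zero error.
  • 10t^2: e_ss = 20/K_a with K_a=15/44 → 176/3.
Total e_ss = 176/3.

176/3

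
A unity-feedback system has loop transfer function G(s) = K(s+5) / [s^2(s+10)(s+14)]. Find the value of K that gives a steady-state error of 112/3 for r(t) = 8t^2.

The open loop has two poles at the origin → type 2 system.
K_a = lim_{s→0} s^2·G(s) = K·5 / (10·14) = (1/28)·K.
e_ss = 16/K_a = 112/3 ⇒ K_a = 3/7 ⇒ K = (3/7)/(1/28) = 12.

12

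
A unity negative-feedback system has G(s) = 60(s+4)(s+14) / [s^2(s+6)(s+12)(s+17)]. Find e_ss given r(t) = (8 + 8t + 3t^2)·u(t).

The open loop has two poles at the origin → type 2 system. By superposition:
  • 8: tracked with zero error.
  • 8t: tracked with zero error.
  • 3t^2: e_ss = 6/K_a with K_a=140/51 → 153/70.
Total e_ss = 153/70.

153/70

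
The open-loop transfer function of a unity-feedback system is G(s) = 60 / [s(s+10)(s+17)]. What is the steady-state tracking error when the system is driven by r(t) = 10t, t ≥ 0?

G(s) has one factor of s in the denominator, so the system is type 1.
K_v = lim_{s→0} s·G(s) = 60 / (10·17) = 6/17.
e_ss = 10/K_v = 10/(6/17) = 85/3.

85/3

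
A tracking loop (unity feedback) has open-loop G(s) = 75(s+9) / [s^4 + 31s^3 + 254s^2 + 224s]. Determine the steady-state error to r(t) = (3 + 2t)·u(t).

448/675

Factoring s from the denominator leaves a polynomial with constant term 224, so the system is type 1. Taking each input component in turn:
  • 3: tracked with zero error.
  • 2t: e_ss = 2/K_v with K_v=675/224 → 448/675.
Total e_ss = 448/675.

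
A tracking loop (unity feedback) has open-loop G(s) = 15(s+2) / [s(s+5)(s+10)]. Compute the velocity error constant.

One free integrator in G(s): this is a type 1 system.
K_v = lim_{s→0} s·G(s) = 15·2 / (5·10) = 0.6.

0.6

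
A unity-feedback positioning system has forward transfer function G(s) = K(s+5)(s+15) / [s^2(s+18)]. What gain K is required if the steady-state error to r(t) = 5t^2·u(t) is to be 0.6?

System type = 2 (two poles at s=0).
K_a = lim_{s→0} s^2·G(s) = K·5·15 / (18) = (25/6)·K.
e_ss = 10/K_a = 0.6 ⇒ K_a = 50/3 ⇒ K = (50/3)/(25/6) = 4.

4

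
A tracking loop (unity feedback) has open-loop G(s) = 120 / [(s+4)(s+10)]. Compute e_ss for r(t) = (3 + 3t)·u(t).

infinity

System type = 0 (no poles at s=0). Taking each input component in turn:
  • 3: e_ss = 3/(1+K_p) with K_p=3 → 0.75.
  • 3t: a type-0 system cannot track it, e_ss → ∞.
The unbounded component dominates.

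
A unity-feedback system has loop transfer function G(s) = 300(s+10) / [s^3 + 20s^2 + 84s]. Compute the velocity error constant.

Lowest-order denominator term is 84s, so the open loop has 1 pole at the origin → type 1 system.
K_v = lim_{s→0} s·G(s) = 300·10 / 84 = 250/7.

250/7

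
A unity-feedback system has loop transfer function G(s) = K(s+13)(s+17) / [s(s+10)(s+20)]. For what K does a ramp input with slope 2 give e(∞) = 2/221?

System type = 1 (one pole at s=0).
K_v = lim_{s→0} s·G(s) = K·13·17 / (10·20) = 1.105·K.
e_ss = 2/K_v = 2/221 ⇒ K_v = 221 ⇒ K = 221/1.105 = 200.

200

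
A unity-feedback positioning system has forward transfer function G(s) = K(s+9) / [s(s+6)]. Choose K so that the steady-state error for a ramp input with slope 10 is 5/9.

12

G(s) has one factor of s in the denominator, so the system is type 1.
K_v = lim_{s→0} s·G(s) = K·9 / (6) = 1.5·K.
e_ss = 10/K_v = 5/9 ⇒ K_v = 18 ⇒ K = 18/1.5 = 12.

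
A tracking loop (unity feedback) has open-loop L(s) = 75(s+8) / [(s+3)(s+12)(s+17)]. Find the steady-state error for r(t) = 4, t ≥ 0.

L(s) has no factors of s in the denominator, so the system is type 0.
K_p = lim_{s→0} L(s) = 75·8 / (3·12·17) = 50/51.
e_ss = 4/(1 + K_p) = 4/(101/51) = 204/101.

204/101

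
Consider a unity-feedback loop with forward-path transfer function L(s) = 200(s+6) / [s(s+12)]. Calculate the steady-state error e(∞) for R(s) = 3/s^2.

0.03

L(s) has one factor of s in the denominator, so the system is type 1.
K_v = lim_{s→0} s·L(s) = 200·6 / (12) = 100.
e_ss = 3/K_v = 3/100 = 0.03.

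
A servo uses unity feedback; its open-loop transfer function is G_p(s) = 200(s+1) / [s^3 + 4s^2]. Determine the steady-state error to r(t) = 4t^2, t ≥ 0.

0.16

Factoring s^2 from the denominator leaves a polynomial with constant term 4, so the system is type 2.
K_a = lim_{s→0} s^2·G_p(s) = 200·1 / 4 = 50.
r(t) = 4t^2 gives R(s) = 8/s^3.
e_ss = 8/K_a = 8/50 = 0.16.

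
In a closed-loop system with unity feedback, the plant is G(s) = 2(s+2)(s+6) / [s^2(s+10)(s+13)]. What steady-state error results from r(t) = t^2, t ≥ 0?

System type = 2 (two poles at s=0).
K_a = lim_{s→0} s^2·G(s) = 2·2·6 / (10·13) = 12/65.
r(t) = t^2 gives R(s) = 2/s^3.
e_ss = 2/K_a = 2/(12/65) = 65/6.

65/6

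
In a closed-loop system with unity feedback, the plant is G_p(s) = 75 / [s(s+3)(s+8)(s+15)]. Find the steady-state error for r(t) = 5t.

System type = 1 (one pole at s=0).
K_v = lim_{s→0} s·G_p(s) = 75 / (3·8·15) = 5/24.
e_ss = 5/K_v = 5/(5/24) = 24.

24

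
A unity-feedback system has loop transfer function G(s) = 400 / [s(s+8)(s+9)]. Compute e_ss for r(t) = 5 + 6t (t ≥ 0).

1.08

System type = 1 (one pole at s=0). Treating each term separately:
  • 5: tracked with zero error.
  • 6t: e_ss = 6/K_v with K_v=50/9 → 1.08.
Total e_ss = 1.08.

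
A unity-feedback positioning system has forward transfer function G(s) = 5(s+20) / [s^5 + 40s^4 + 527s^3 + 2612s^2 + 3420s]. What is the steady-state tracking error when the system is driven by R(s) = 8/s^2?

Factoring s from the denominator leaves a polynomial with constant term 3420, so the system is type 1.
K_v = lim_{s→0} s·G(s) = 5·20 / 3420 = 5/171.
e_ss = 8/K_v = 8/(5/171) = 273.6.

273.6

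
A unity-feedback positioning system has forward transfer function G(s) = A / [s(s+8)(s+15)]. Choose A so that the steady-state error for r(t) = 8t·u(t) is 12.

80

G(s) has one factor of s in the denominator, so the system is type 1.
K_v = lim_{s→0} s·G(s) = A / (8·15) = (1/120)·A.
e_ss = 8/K_v = 12 ⇒ K_v = 2/3 ⇒ A = (2/3)/(1/120) = 80.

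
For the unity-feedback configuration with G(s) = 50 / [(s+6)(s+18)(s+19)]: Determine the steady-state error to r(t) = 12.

12312/1051

No free integrators in G(s): this is a type 0 system.
K_p = lim_{s→0} G(s) = 50 / (6·18·19) = 25/1026.
e_ss = 12/(1 + K_p) = 12/(1051/1026) = 12312/1051.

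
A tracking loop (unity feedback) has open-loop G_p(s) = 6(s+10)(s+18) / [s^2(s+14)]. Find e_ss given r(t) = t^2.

7/270

Two free integrators in G_p(s): this is a type 2 system.
K_a = lim_{s→0} s^2·G_p(s) = 6·10·18 / (14) = 540/7.
r(t) = t^2 gives R(s) = 2/s^3.
e_ss = 2/K_a = 2/(540/7) = 7/270.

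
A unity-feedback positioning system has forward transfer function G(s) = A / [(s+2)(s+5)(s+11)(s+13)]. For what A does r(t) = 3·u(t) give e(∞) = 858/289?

System type = 0 (no poles at s=0).
K_p = lim_{s→0} G(s) = A / (2·5·11·13) = (1/1430)·A.
e_ss = 3/(1 + K_p) = 858/289 ⇒ 1 + (1/1430)·A = 289/286 ⇒ A = 15.

15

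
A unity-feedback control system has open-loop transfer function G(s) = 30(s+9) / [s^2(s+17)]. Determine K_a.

G(s) has two factors of s in the denominator, so the system is type 2.
K_a = lim_{s→0} s^2·G(s) = 30·9 / (17) = 270/17.

270/17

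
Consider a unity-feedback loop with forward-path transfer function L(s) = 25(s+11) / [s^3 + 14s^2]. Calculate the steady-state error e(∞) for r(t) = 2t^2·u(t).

56/275

Lowest-order denominator term is 14s^2, so the open loop has 2 poles at the origin → type 2 system.
K_a = lim_{s→0} s^2·L(s) = 25·11 / 14 = 275/14.
r(t) = 2t^2 gives R(s) = 4/s^3.
e_ss = 4/K_a = 4/(275/14) = 56/275.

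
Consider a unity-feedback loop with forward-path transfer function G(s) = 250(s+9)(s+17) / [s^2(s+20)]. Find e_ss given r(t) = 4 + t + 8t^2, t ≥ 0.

32/3825

Two free integrators in G(s): this is a type 2 system. By superposition:
  • 4: tracked with zero error.
  • t: tracked with zero error.
  • 8t^2: e_ss = 16/K_a with K_a=1912.5 → 32/3825.
Total e_ss = 32/3825.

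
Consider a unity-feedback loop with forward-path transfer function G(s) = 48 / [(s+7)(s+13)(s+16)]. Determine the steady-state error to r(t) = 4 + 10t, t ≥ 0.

infinity

The open loop has no poles at the origin → type 0 system. Treating each term separately:
  • 4: e_ss = 4/(1+K_p) with K_p=3/91 → 182/47.
  • 10t: a type-0 system cannot track it, e_ss → ∞.
The unbounded component dominates.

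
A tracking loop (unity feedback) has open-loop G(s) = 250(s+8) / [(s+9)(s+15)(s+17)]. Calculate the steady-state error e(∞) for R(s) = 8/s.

3672/859

G(s) has no factors of s in the denominator, so the system is type 0.
K_p = lim_{s→0} G(s) = 250·8 / (9·15·17) = 400/459.
e_ss = 8/(1 + K_p) = 8/(859/459) = 3672/859.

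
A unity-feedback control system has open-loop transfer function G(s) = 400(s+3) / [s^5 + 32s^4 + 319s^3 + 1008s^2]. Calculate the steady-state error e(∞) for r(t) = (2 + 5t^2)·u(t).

8.4

The denominator has no term below 1008s^2 — 2 poles at s=0, type 2. By superposition:
  • 2: tracked with zero error.
  • 5t^2: e_ss = 10/K_a with K_a=25/21 → 8.4.
Total e_ss = 8.4.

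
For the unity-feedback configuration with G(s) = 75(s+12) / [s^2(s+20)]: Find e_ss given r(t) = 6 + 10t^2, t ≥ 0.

4/9

System type = 2 (two poles at s=0). Taking each input component in turn:
  • 6: tracked with zero error.
  • 10t^2: e_ss = 20/K_a with K_a=45 → 4/9.
Total e_ss = 4/9.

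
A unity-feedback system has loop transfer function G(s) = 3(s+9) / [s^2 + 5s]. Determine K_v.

The denominator has no term below 5s — 1 pole at s=0, type 1.
K_v = lim_{s→0} s·G(s) = 3·9 / 5 = 5.4.

5.4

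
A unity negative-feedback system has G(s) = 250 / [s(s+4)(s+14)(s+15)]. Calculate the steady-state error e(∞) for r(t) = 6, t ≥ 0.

0

The open loop has one pole at the origin → type 1 system.
A type-1 system has K_p = ∞, so it tracks a step input with zero steady-state error.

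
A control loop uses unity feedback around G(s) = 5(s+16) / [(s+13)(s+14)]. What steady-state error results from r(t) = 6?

System type = 0 (no poles at s=0).
K_p = lim_{s→0} G(s) = 5·16 / (13·14) = 40/91.
e_ss = 6/(1 + K_p) = 6/(131/91) = 546/131.

546/131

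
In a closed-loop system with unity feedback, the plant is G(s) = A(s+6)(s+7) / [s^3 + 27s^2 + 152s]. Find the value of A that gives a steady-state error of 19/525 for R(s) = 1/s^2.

100

Factoring s from the denominator leaves a polynomial with constant term 152, so the system is type 1.
K_v = lim_{s→0} s·G(s) = A·6·7 / 152 = (21/76)·A.
e_ss = 1/K_v = 19/525 ⇒ K_v = 525/19 ⇒ A = (525/19)/(21/76) = 100.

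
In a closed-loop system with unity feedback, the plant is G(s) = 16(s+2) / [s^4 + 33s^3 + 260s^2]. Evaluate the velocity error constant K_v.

K_v = lim_{s→0} s·G(s); with 2 poles at the origin the limit diverges, so K_v = ∞.

infinity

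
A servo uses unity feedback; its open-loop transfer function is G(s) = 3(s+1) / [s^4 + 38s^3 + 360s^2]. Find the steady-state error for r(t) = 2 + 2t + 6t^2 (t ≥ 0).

1440

Factoring s^2 from the denominator leaves a polynomial with constant term 360, so the system is type 2. Taking each input component in turn:
  • 2: tracked with zero error.
  • 2t: tracked with zero error.
  • 6t^2: e_ss = 12/K_a with K_a=1/120 → 1440.
Total e_ss = 1440.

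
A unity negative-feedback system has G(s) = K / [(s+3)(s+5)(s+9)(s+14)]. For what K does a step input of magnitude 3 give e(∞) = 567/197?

No free integrators in G(s): this is a type 0 system.
K_p = lim_{s→0} G(s) = K / (3·5·9·14) = (1/1890)·K.
e_ss = 3/(1 + K_p) = 567/197 ⇒ 1 + (1/1890)·K = 197/189 ⇒ K = 80.

80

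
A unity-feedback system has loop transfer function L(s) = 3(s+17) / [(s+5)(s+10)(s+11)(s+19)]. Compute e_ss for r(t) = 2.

No free integrators in L(s): this is a type 0 system.
K_p = lim_{s→0} L(s) = 3·17 / (5·10·11·19) = 51/10450.
e_ss = 2/(1 + K_p) = 2/(10501/10450) = 20900/10501.

20900/10501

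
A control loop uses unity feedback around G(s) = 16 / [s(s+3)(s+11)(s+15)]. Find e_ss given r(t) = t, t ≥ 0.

One free integrator in G(s): this is a type 1 system.
K_v = lim_{s→0} s·G(s) = 16 / (3·11·15) = 16/495.
e_ss = 1/K_v = 1/(16/495) = 30.9375.

30.9375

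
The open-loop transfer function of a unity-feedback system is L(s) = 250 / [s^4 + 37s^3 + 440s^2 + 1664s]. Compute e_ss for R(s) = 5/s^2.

The denominator has no term below 1664s — 1 pole at s=0, type 1.
K_v = lim_{s→0} s·L(s) = 250 / 1664 = 125/832.
e_ss = 5/K_v = 5/(125/832) = 33.28.

33.28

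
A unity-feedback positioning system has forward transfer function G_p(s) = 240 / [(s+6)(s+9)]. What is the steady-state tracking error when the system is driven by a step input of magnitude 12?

108/49

The open loop has no poles at the origin → type 0 system.
K_p = lim_{s→0} G_p(s) = 240 / (6·9) = 40/9.
e_ss = 12/(1 + K_p) = 12/(49/9) = 108/49.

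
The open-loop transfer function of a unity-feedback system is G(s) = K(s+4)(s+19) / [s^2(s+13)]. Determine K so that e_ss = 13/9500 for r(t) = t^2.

250

The open loop has two poles at the origin → type 2 system.
K_a = lim_{s→0} s^2·G(s) = K·4·19 / (13) = (76/13)·K.
e_ss = 2/K_a = 13/9500 ⇒ K_a = 19000/13 ⇒ K = (19000/13)/(76/13) = 250.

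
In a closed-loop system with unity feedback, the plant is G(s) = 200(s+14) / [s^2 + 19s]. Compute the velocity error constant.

2800/19

Factoring s from the denominator leaves a polynomial with constant term 19, so the system is type 1.
K_v = lim_{s→0} s·G(s) = 200·14 / 19 = 2800/19.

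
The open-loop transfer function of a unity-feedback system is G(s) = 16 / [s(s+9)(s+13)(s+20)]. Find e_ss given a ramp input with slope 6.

877.5

One free integrator in G(s): this is a type 1 system.
K_v = lim_{s→0} s·G(s) = 16 / (9·13·20) = 4/585.
e_ss = 6/K_v = 6/(4/585) = 877.5.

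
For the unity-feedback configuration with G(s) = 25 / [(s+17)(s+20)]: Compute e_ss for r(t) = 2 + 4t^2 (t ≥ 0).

infinity

G(s) has no factors of s in the denominator, so the system is type 0. Treating each term separately:
  • 2: e_ss = 2/(1+K_p) with K_p=5/68 → 136/73.
  • 4t^2: a type-0 system cannot track it, e_ss → ∞.
The unbounded component dominates.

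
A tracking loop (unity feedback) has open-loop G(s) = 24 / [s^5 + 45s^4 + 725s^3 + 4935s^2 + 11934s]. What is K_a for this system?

The denominator has no term below 11934s — 1 pole at s=0, type 1.
K_a = lim_{s→0} s^2·G(s) = 0 (the extra factor of s kills the finite limit).

0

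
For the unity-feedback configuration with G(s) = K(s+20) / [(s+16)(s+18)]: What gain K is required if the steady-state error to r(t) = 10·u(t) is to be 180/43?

20

G(s) has no factors of s in the denominator, so the system is type 0.
K_p = lim_{s→0} G(s) = K·20 / (16·18) = (5/72)·K.
e_ss = 10/(1 + K_p) = 180/43 ⇒ 1 + (5/72)·K = 43/18 ⇒ K = 20.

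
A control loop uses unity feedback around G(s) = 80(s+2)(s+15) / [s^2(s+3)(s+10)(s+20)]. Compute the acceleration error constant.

System type = 2 (two poles at s=0).
K_a = lim_{s→0} s^2·G(s) = 80·2·15 / (3·10·20) = 4.

4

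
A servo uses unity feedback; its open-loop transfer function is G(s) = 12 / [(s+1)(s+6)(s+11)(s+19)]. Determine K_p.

2/209

No free integrators in G(s): this is a type 0 system.
K_p = lim_{s→0} G(s) = 12 / (1·6·11·19) = 2/209.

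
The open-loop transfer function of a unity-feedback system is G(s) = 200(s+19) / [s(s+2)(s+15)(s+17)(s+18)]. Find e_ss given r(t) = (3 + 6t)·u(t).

G(s) has one factor of s in the denominator, so the system is type 1. By superposition:
  • 3: tracked with zero error.
  • 6t: e_ss = 6/K_v with K_v=190/459 → 1377/95.
Total e_ss = 1377/95.

1377/95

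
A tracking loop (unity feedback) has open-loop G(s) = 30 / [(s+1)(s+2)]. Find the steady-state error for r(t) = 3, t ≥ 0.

System type = 0 (no poles at s=0).
K_p = lim_{s→0} G(s) = 30 / (1·2) = 15.
e_ss = 3/(1 + K_p) = 3/16 = 0.1875.

0.1875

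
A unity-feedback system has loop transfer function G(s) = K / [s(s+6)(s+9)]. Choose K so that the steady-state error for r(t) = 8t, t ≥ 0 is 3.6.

System type = 1 (one pole at s=0).
K_v = lim_{s→0} s·G(s) = K / (6·9) = (1/54)·K.
e_ss = 8/K_v = 3.6 ⇒ K_v = 20/9 ⇒ K = (20/9)/(1/54) = 120.

120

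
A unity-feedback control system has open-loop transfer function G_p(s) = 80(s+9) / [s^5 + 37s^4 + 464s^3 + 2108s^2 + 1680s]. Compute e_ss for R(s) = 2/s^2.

14/3

The denominator has no term below 1680s — 1 pole at s=0, type 1.
K_v = lim_{s→0} s·G_p(s) = 80·9 / 1680 = 3/7.
e_ss = 2/K_v = 2/(3/7) = 14/3.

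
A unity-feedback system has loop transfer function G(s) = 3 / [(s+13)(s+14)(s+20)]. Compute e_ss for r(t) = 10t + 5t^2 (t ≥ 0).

infinity

System type = 0 (no poles at s=0). Taking each input component in turn:
  • 10t: a type-0 system cannot track it, e_ss → ∞.
  • 5t^2: a type-0 system cannot track it, e_ss → ∞.
The unbounded component dominates.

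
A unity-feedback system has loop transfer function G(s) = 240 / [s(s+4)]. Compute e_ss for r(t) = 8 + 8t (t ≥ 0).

2/15

G(s) has one factor of s in the denominator, so the system is type 1. Treating each term separately:
  • 8: tracked with zero error.
  • 8t: e_ss = 8/K_v with K_v=60 → 2/15.
Total e_ss = 2/15.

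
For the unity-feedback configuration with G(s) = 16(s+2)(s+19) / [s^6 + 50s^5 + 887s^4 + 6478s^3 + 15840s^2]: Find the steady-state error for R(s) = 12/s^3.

The denominator has no term below 15840s^2 — 2 poles at s=0, type 2.
K_a = lim_{s→0} s^2·G(s) = 16·2·19 / 15840 = 19/495.
r(t) = 6t^2 gives R(s) = 12/s^3.
e_ss = 12/K_a = 12/(19/495) = 5940/19.

5940/19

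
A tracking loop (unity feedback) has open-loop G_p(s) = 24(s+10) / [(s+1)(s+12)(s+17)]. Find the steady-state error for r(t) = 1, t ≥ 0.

No free integrators in G_p(s): this is a type 0 system.
K_p = lim_{s→0} G_p(s) = 24·10 / (1·12·17) = 20/17.
e_ss = 1/(1 + K_p) = 1/(37/17) = 17/37.

17/37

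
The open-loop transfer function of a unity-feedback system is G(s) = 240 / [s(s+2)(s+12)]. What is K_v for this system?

10

One free integrator in G(s): this is a type 1 system.
K_v = lim_{s→0} s·G(s) = 240 / (2·12) = 10.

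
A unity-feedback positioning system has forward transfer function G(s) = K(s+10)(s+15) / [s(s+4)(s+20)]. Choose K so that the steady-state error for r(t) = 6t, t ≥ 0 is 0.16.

20

The open loop has one pole at the origin → type 1 system.
K_v = lim_{s→0} s·G(s) = K·10·15 / (4·20) = 1.875·K.
e_ss = 6/K_v = 0.16 ⇒ K_v = 37.5 ⇒ K = 37.5/1.875 = 20.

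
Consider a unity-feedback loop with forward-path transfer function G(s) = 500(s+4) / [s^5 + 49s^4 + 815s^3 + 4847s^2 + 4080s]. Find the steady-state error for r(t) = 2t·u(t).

Factoring s from the denominator leaves a polynomial with constant term 4080, so the system is type 1.
K_v = lim_{s→0} s·G(s) = 500·4 / 4080 = 25/51.
e_ss = 2/K_v = 2/(25/51) = 4.08.

4.08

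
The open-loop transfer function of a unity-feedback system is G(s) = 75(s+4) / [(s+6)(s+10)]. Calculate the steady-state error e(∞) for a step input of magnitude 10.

5/3

G(s) has no factors of s in the denominator, so the system is type 0.
K_p = lim_{s→0} G(s) = 75·4 / (6·10) = 5.
e_ss = 10/(1 + K_p) = 10/6 = 5/3.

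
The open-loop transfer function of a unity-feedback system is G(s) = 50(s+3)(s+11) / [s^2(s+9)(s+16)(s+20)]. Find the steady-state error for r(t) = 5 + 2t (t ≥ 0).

G(s) has two factors of s in the denominator, so the system is type 2. By superposition:
  • 5: tracked with zero error.
  • 2t: tracked with zero error.
Total e_ss = 0.

0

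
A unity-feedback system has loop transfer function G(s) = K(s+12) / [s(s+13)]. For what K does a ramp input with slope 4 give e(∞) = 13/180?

60

The open loop has one pole at the origin → type 1 system.
K_v = lim_{s→0} s·G(s) = K·12 / (13) = (12/13)·K.
e_ss = 4/K_v = 13/180 ⇒ K_v = 720/13 ⇒ K = (720/13)/(12/13) = 60.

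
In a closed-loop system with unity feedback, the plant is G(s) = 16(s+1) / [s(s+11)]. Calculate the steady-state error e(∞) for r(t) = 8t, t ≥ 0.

System type = 1 (one pole at s=0).
K_v = lim_{s→0} s·G(s) = 16·1 / (11) = 16/11.
e_ss = 8/K_v = 8/(16/11) = 5.5.

5.5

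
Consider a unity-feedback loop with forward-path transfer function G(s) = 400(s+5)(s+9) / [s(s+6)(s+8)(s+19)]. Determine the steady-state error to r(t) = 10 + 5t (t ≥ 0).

G(s) has one factor of s in the denominator, so the system is type 1. Taking each input component in turn:
  • 10: tracked with zero error.
  • 5t: e_ss = 5/K_v with K_v=375/19 → 19/75.
Total e_ss = 19/75.

19/75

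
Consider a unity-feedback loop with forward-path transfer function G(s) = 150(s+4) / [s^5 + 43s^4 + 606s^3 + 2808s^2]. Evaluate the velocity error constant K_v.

K_v = lim_{s→0} s·G(s); with 2 poles at the origin the limit diverges, so K_v = ∞.

infinity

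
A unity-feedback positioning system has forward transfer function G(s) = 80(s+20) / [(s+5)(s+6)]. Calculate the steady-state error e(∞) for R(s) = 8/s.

24/163

The open loop has no poles at the origin → type 0 system.
K_p = lim_{s→0} G(s) = 80·20 / (5·6) = 160/3.
e_ss = 8/(1 + K_p) = 8/(163/3) = 24/163.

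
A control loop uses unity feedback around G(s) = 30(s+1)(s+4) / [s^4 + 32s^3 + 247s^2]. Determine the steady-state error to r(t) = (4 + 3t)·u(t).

0

Factoring s^2 from the denominator leaves a polynomial with constant term 247, so the system is type 2. Treating each term separately:
  • 4: tracked with zero error.
  • 3t: tracked with zero error.
Total e_ss = 0.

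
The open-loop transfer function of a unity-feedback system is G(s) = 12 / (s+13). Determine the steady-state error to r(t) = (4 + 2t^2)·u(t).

infinity

G(s) has no factors of s in the denominator, so the system is type 0. Taking each input component in turn:
  • 4: e_ss = 4/(1+K_p) with K_p=12/13 → 2.08.
  • 2t^2: a type-0 system cannot track it, e_ss → ∞.
The unbounded component dominates.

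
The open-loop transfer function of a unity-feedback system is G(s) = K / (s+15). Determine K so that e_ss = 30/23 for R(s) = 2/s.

8

No free integrators in G(s): this is a type 0 system.
K_p = lim_{s→0} G(s) = K / (15) = (1/15)·K.
e_ss = 2/(1 + K_p) = 30/23 ⇒ 1 + (1/15)·K = 23/15 ⇒ K = 8.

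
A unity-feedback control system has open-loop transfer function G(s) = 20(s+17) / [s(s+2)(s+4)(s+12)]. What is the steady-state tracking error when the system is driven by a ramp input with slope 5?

One free integrator in G(s): this is a type 1 system.
K_v = lim_{s→0} s·G(s) = 20·17 / (2·4·12) = 85/24.
e_ss = 5/K_v = 5/(85/24) = 24/17.

24/17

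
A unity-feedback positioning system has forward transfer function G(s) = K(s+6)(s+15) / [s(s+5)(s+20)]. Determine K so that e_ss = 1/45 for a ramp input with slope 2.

One free integrator in G(s): this is a type 1 system.
K_v = lim_{s→0} s·G(s) = K·6·15 / (5·20) = 0.9·K.
e_ss = 2/K_v = 1/45 ⇒ K_v = 90 ⇒ K = 90/0.9 = 100.

100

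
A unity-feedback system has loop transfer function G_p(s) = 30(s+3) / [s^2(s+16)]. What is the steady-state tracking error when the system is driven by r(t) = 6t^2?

The open loop has two poles at the origin → type 2 system.
K_a = lim_{s→0} s^2·G_p(s) = 30·3 / (16) = 5.625.
r(t) = 6t^2 gives R(s) = 12/s^3.
e_ss = 12/K_a = 12/5.625 = 32/15.

32/15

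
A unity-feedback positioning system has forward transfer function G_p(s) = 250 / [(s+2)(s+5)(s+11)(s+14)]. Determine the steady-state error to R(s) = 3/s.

462/179

The open loop has no poles at the origin → type 0 system.
K_p = lim_{s→0} G_p(s) = 250 / (2·5·11·14) = 25/154.
e_ss = 3/(1 + K_p) = 3/(179/154) = 462/179.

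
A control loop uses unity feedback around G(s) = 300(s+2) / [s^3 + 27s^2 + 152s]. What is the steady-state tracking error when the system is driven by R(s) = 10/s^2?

38/15

The denominator has no term below 152s — 1 pole at s=0, type 1.
K_v = lim_{s→0} s·G(s) = 300·2 / 152 = 75/19.
e_ss = 10/K_v = 10/(75/19) = 38/15.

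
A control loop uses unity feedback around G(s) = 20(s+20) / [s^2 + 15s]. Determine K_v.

The denominator has no term below 15s — 1 pole at s=0, type 1.
K_v = lim_{s→0} s·G(s) = 20·20 / 15 = 80/3.

80/3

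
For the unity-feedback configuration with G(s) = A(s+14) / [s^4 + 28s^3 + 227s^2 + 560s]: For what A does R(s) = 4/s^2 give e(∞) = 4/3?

120

Factoring s from the denominator leaves a polynomial with constant term 560, so the system is type 1.
K_v = lim_{s→0} s·G(s) = A·14 / 560 = 0.025·A.
e_ss = 4/K_v = 4/3 ⇒ K_v = 3 ⇒ A = 3/0.025 = 120.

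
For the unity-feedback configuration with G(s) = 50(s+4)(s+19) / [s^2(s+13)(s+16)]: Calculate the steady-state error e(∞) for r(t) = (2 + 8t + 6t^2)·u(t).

312/475

System type = 2 (two poles at s=0). By superposition:
  • 2: tracked with zero error.
  • 8t: tracked with zero error.
  • 6t^2: e_ss = 12/K_a with K_a=475/26 → 312/475.
Total e_ss = 312/475.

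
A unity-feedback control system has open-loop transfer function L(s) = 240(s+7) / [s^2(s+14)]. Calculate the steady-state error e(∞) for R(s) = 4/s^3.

1/30

The open loop has two poles at the origin → type 2 system.
K_a = lim_{s→0} s^2·L(s) = 240·7 / (14) = 120.
r(t) = 2t^2 gives R(s) = 4/s^3.
e_ss = 4/K_a = 4/120 = 1/30.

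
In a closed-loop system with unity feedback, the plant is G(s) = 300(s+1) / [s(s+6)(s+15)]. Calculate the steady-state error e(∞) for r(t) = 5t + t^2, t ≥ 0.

G(s) has one factor of s in the denominator, so the system is type 1. Treating each term separately:
  • 5t: e_ss = 5/K_v with K_v=10/3 → 1.5.
  • t^2: a type-1 system cannot track it, e_ss → ∞.
The unbounded component dominates.

infinity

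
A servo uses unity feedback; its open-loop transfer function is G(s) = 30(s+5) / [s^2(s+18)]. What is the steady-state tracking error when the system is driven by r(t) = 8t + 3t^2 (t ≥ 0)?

The open loop has two poles at the origin → type 2 system. Treating each term separately:
  • 8t: tracked with zero error.
  • 3t^2: e_ss = 6/K_a with K_a=25/3 → 0.72.
Total e_ss = 0.72.

0.72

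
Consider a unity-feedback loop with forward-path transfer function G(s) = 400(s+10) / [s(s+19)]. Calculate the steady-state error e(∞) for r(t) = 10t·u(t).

0.0475

One free integrator in G(s): this is a type 1 system.
K_v = lim_{s→0} s·G(s) = 400·10 / (19) = 4000/19.
e_ss = 10/K_v = 10/(4000/19) = 0.0475.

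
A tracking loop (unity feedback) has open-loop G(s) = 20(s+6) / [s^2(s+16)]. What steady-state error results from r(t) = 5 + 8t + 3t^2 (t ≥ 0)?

0.8

Two free integrators in G(s): this is a type 2 system. Taking each input component in turn:
  • 5: tracked with zero error.
  • 8t: tracked with zero error.
  • 3t^2: e_ss = 6/K_a with K_a=7.5 → 0.8.
Total e_ss = 0.8.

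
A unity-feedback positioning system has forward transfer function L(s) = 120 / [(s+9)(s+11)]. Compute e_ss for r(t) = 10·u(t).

330/73

No free integrators in L(s): this is a type 0 system.
K_p = lim_{s→0} L(s) = 120 / (9·11) = 40/33.
e_ss = 10/(1 + K_p) = 10/(73/33) = 330/73.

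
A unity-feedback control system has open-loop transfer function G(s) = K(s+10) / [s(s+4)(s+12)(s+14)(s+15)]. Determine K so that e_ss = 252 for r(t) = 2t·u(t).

The open loop has one pole at the origin → type 1 system.
K_v = lim_{s→0} s·G(s) = K·10 / (4·12·14·15) = (1/1008)·K.
e_ss = 2/K_v = 252 ⇒ K_v = 1/126 ⇒ K = (1/126)/(1/1008) = 8.

8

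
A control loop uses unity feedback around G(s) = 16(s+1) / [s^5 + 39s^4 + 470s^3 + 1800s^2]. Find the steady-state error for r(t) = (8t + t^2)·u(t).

Lowest-order denominator term is 1800s^2, so the open loop has 2 poles at the origin → type 2 system. By superposition:
  • 8t: tracked with zero error.
  • t^2: e_ss = 2/K_a with K_a=2/225 → 225.
Total e_ss = 225.

225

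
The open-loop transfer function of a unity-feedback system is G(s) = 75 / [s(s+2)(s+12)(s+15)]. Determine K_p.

K_p = lim_{s→0} G(s); with 1 pole at the origin the limit diverges, so K_p = ∞.

infinity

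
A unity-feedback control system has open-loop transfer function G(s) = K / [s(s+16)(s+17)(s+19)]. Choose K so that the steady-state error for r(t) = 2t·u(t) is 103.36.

100

One free integrator in G(s): this is a type 1 system.
K_v = lim_{s→0} s·G(s) = K / (16·17·19) = (1/5168)·K.
e_ss = 2/K_v = 103.36 ⇒ K_v = 25/1292 ⇒ K = (25/1292)/(1/5168) = 100.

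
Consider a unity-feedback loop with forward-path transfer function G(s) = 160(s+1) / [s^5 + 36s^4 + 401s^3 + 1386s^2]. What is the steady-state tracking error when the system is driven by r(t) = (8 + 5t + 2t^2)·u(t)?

Lowest-order denominator term is 1386s^2, so the open loop has 2 poles at the origin → type 2 system. By superposition:
  • 8: tracked with zero error.
  • 5t: tracked with zero error.
  • 2t^2: e_ss = 4/K_a with K_a=80/693 → 34.65.
Total e_ss = 34.65.

34.65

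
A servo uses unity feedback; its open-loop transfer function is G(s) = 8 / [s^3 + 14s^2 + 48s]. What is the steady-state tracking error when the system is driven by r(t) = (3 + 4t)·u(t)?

Lowest-order denominator term is 48s, so the open loop has 1 pole at the origin → type 1 system. By superposition:
  • 3: tracked with zero error.
  • 4t: e_ss = 4/K_v with K_v=1/6 → 24.
Total e_ss = 24.

24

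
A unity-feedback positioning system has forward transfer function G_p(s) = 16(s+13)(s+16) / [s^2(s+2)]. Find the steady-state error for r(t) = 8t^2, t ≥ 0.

G_p(s) has two factors of s in the denominator, so the system is type 2.
K_a = lim_{s→0} s^2·G_p(s) = 16·13·16 / (2) = 1664.
r(t) = 8t^2 gives R(s) = 16/s^3.
e_ss = 16/K_a = 16/1664 = 1/104.

1/104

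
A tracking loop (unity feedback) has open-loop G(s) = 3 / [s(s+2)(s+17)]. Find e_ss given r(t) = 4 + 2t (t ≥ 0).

68/3

The open loop has one pole at the origin → type 1 system. Treating each term separately:
  • 4: tracked with zero error.
  • 2t: e_ss = 2/K_v with K_v=3/34 → 68/3.
Total e_ss = 68/3.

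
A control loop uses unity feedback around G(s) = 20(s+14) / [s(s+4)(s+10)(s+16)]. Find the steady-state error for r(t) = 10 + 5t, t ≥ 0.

80/7

The open loop has one pole at the origin → type 1 system. Taking each input component in turn:
  • 10: tracked with zero error.
  • 5t: e_ss = 5/K_v with K_v=0.4375 → 80/7.
Total e_ss = 80/7.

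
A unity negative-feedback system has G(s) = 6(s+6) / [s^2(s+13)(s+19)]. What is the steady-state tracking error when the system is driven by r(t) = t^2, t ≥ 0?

247/18

G(s) has two factors of s in the denominator, so the system is type 2.
K_a = lim_{s→0} s^2·G(s) = 6·6 / (13·19) = 36/247.
r(t) = t^2 gives R(s) = 2/s^3.
e_ss = 2/K_a = 2/(36/247) = 247/18.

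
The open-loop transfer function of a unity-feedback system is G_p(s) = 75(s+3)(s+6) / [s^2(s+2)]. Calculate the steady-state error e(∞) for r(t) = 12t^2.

The open loop has two poles at the origin → type 2 system.
K_a = lim_{s→0} s^2·G_p(s) = 75·3·6 / (2) = 675.
r(t) = 12t^2 gives R(s) = 24/s^3.
e_ss = 24/K_a = 24/675 = 8/225.

8/225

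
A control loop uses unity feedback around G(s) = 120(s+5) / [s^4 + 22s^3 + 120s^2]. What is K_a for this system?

5

Factoring s^2 from the denominator leaves a polynomial with constant term 120, so the system is type 2.
K_a = lim_{s→0} s^2·G(s) = 120·5 / 120 = 5.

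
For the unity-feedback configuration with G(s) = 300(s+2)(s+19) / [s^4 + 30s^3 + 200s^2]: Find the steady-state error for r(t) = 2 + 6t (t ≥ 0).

Factoring s^2 from the denominator leaves a polynomial with constant term 200, so the system is type 2. By superposition:
  • 2: tracked with zero error.
  • 6t: tracked with zero error.
Total e_ss = 0.

0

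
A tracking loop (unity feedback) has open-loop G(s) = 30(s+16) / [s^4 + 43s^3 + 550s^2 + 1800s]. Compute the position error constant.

K_p = lim_{s→0} G(s); with 1 pole at the origin the limit diverges, so K_p = ∞.

infinity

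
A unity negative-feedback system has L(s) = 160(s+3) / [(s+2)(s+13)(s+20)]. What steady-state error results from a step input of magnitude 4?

The open loop has no poles at the origin → type 0 system.
K_p = lim_{s→0} L(s) = 160·3 / (2·13·20) = 12/13.
e_ss = 4/(1 + K_p) = 4/(25/13) = 2.08.

2.08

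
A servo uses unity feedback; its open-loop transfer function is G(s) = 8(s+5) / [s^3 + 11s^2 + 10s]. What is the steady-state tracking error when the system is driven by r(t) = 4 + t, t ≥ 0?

Lowest-order denominator term is 10s, so the open loop has 1 pole at the origin → type 1 system. Treating each term separately:
  • 4: tracked with zero error.
  • t: e_ss = 1/K_v with K_v=4 → 0.25.
Total e_ss = 0.25.

0.25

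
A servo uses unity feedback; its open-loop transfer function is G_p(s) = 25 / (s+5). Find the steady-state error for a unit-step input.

The open loop has no poles at the origin → type 0 system.
K_p = lim_{s→0} G_p(s) = 25 / (5) = 5.
e_ss = 1/(1 + K_p) = 1/6.

1/6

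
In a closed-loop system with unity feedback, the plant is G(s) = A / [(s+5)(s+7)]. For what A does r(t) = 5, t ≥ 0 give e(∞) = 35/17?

System type = 0 (no poles at s=0).
K_p = lim_{s→0} G(s) = A / (5·7) = (1/35)·A.
e_ss = 5/(1 + K_p) = 35/17 ⇒ 1 + (1/35)·A = 17/7 ⇒ A = 50.

50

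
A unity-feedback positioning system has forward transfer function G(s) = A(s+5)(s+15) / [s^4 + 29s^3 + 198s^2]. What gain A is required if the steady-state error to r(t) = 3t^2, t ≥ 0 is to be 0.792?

Factoring s^2 from the denominator leaves a polynomial with constant term 198, so the system is type 2.
K_a = lim_{s→0} s^2·G(s) = A·5·15 / 198 = (25/66)·A.
e_ss = 6/K_a = 0.792 ⇒ K_a = 250/33 ⇒ A = (250/33)/(25/66) = 20.

20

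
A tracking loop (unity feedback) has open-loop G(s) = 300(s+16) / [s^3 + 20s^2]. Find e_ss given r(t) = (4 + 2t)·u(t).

The denominator has no term below 20s^2 — 2 poles at s=0, type 2. Taking each input component in turn:
  • 4: tracked with zero error.
  • 2t: tracked with zero error.
Total e_ss = 0.

0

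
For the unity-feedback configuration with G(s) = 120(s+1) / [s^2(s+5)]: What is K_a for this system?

G(s) has two factors of s in the denominator, so the system is type 2.
K_a = lim_{s→0} s^2·G(s) = 120·1 / (5) = 24.

24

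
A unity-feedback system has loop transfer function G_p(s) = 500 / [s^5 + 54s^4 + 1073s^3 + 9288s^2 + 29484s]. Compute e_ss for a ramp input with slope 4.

235.872

Lowest-order denominator term is 29484s, so the open loop has 1 pole at the origin → type 1 system.
K_v = lim_{s→0} s·G_p(s) = 500 / 29484 = 125/7371.
e_ss = 4/K_v = 4/(125/7371) = 235.872.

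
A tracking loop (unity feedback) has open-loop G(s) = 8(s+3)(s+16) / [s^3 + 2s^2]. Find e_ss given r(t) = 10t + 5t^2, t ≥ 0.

The denominator has no term below 2s^2 — 2 poles at s=0, type 2. Taking each input component in turn:
  • 10t: tracked with zero error.
  • 5t^2: e_ss = 10/K_a with K_a=192 → 5/96.
Total e_ss = 5/96.

5/96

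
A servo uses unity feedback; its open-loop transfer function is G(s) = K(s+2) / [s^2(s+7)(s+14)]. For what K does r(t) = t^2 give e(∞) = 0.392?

The open loop has two poles at the origin → type 2 system.
K_a = lim_{s→0} s^2·G(s) = K·2 / (7·14) = (1/49)·K.
e_ss = 2/K_a = 0.392 ⇒ K_a = 250/49 ⇒ K = (250/49)/(1/49) = 250.

250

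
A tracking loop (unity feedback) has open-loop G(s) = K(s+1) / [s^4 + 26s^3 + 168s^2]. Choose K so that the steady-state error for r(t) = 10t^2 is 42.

Factoring s^2 from the denominator leaves a polynomial with constant term 168, so the system is type 2.
K_a = lim_{s→0} s^2·G(s) = K·1 / 168 = (1/168)·K.
e_ss = 20/K_a = 42 ⇒ K_a = 10/21 ⇒ K = (10/21)/(1/168) = 80.

80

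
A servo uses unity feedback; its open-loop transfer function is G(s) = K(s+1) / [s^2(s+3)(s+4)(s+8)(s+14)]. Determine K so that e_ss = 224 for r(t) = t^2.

Two free integrators in G(s): this is a type 2 system.
K_a = lim_{s→0} s^2·G(s) = K·1 / (3·4·8·14) = (1/1344)·K.
e_ss = 2/K_a = 224 ⇒ K_a = 1/112 ⇒ K = (1/112)/(1/1344) = 12.

12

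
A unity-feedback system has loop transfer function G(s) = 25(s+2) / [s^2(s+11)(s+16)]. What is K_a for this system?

The open loop has two poles at the origin → type 2 system.
K_a = lim_{s→0} s^2·G(s) = 25·2 / (11·16) = 25/88.

25/88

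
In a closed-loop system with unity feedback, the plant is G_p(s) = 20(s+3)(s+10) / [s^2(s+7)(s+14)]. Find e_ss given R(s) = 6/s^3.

The open loop has two poles at the origin → type 2 system.
K_a = lim_{s→0} s^2·G_p(s) = 20·3·10 / (7·14) = 300/49.
r(t) = 3t^2 gives R(s) = 6/s^3.
e_ss = 6/K_a = 6/(300/49) = 0.98.

0.98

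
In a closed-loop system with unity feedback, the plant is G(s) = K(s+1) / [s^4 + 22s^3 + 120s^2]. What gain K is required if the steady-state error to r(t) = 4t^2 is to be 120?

Factoring s^2 from the denominator leaves a polynomial with constant term 120, so the system is type 2.
K_a = lim_{s→0} s^2·G(s) = K·1 / 120 = (1/120)·K.
e_ss = 8/K_a = 120 ⇒ K_a = 1/15 ⇒ K = (1/15)/(1/120) = 8.

8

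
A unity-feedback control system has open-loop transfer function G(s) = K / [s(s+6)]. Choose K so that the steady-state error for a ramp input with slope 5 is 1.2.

25

The open loop has one pole at the origin → type 1 system.
K_v = lim_{s→0} s·G(s) = K / (6) = (1/6)·K.
e_ss = 5/K_v = 1.2 ⇒ K_v = 25/6 ⇒ K = (25/6)/(1/6) = 25.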